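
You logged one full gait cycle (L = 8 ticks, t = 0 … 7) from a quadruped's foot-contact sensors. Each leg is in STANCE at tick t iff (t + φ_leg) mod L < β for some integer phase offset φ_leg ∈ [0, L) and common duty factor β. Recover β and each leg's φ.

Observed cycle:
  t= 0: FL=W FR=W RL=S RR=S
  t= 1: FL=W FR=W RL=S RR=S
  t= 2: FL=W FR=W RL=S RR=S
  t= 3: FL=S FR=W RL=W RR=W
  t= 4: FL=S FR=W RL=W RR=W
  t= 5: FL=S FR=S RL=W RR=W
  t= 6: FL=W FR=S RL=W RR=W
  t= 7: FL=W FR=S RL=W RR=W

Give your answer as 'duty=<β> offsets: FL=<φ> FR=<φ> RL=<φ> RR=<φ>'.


duty=3 offsets: FL=5 FR=3 RL=0 RR=0

duty β = stance ticks per leg = 3
FL: stance ticks = 3; W→S at t=3 → φ=5
FR: stance ticks = 3; W→S at t=5 → φ=3
RL: stance ticks = 3; W→S at t=0 → φ=0
RR: stance ticks = 3; W→S at t=0 → φ=0


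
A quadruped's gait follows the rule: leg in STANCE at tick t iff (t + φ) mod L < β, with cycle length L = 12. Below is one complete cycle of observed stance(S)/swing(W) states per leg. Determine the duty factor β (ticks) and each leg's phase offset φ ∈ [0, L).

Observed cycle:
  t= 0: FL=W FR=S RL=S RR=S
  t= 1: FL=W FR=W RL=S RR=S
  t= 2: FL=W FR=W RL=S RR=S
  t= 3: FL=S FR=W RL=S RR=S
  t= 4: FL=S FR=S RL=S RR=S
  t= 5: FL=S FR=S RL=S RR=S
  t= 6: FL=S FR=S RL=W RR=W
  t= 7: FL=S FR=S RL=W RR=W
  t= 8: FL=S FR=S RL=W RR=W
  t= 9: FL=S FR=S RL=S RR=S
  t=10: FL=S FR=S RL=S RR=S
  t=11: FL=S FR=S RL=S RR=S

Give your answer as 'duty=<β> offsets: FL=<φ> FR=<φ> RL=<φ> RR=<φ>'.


duty β = stance ticks per leg = 9
FL: stance ticks = 9; W→S at t=3 → φ=9
FR: stance ticks = 9; W→S at t=4 → φ=8
RL: stance ticks = 9; W→S at t=9 → φ=3
RR: stance ticks = 9; W→S at t=9 → φ=3

duty=9 offsets: FL=9 FR=8 RL=3 RR=3


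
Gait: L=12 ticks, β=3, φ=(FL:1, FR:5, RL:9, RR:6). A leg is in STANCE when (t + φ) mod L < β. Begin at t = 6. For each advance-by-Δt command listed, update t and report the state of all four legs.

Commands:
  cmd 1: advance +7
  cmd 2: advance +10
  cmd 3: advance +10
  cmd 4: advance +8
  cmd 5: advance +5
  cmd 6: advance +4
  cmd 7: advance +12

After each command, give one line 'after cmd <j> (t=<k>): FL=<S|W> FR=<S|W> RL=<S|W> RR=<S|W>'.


after cmd 1 (t=13): FL=S FR=W RL=W RR=W
after cmd 2 (t=23): FL=S FR=W RL=W RR=W
after cmd 3 (t=33): FL=W FR=S RL=W RR=W
after cmd 4 (t=41): FL=W FR=W RL=S RR=W
after cmd 5 (t=46): FL=W FR=W RL=W RR=W
after cmd 6 (t=50): FL=W FR=W RL=W RR=W
after cmd 7 (t=62): FL=W FR=W RL=W RR=W

start t=6: FL=W FR=W RL=W RR=S
cmd 1: advance +7 → t=13, phase=(2,6,10,7) → FL=S FR=W RL=W RR=W
cmd 2: advance +10 → t=23, phase=(0,4,8,5) → FL=S FR=W RL=W RR=W
cmd 3: advance +10 → t=33, phase=(10,2,6,3) → FL=W FR=S RL=W RR=W
cmd 4: advance +8 → t=41, phase=(6,10,2,11) → FL=W FR=W RL=S RR=W
cmd 5: advance +5 → t=46, phase=(11,3,7,4) → FL=W FR=W RL=W RR=W
cmd 6: advance +4 → t=50, phase=(3,7,11,8) → FL=W FR=W RL=W RR=W
cmd 7: advance +12 → t=62, phase=(3,7,11,8) → FL=W FR=W RL=W RR=W


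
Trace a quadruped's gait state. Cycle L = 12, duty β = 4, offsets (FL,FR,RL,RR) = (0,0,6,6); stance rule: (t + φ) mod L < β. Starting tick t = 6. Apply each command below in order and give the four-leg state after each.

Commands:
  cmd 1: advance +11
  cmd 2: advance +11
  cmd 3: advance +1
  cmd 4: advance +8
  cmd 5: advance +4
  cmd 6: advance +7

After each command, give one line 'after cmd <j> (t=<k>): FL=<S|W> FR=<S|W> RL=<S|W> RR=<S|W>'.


start t=6: FL=W FR=W RL=S RR=S
cmd 1: advance +11 → t=17, phase=(5,5,11,11) → FL=W FR=W RL=W RR=W
cmd 2: advance +11 → t=28, phase=(4,4,10,10) → FL=W FR=W RL=W RR=W
cmd 3: advance +1 → t=29, phase=(5,5,11,11) → FL=W FR=W RL=W RR=W
cmd 4: advance +8 → t=37, phase=(1,1,7,7) → FL=S FR=S RL=W RR=W
cmd 5: advance +4 → t=41, phase=(5,5,11,11) → FL=W FR=W RL=W RR=W
cmd 6: advance +7 → t=48, phase=(0,0,6,6) → FL=S FR=S RL=W RR=W

after cmd 1 (t=17): FL=W FR=W RL=W RR=W
after cmd 2 (t=28): FL=W FR=W RL=W RR=W
after cmd 3 (t=29): FL=W FR=W RL=W RR=W
after cmd 4 (t=37): FL=S FR=S RL=W RR=W
after cmd 5 (t=41): FL=W FR=W RL=W RR=W
after cmd 6 (t=48): FL=S FR=S RL=W RR=W


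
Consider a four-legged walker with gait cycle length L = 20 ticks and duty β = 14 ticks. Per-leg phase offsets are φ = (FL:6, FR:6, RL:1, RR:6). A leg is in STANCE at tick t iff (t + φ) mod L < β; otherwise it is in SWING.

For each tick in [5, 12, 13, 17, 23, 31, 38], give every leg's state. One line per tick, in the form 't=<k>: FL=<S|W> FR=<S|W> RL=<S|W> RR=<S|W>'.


t=5: FL=S FR=S RL=S RR=S
t=12: FL=W FR=W RL=S RR=W
t=13: FL=W FR=W RL=W RR=W
t=17: FL=S FR=S RL=W RR=S
t=23: FL=S FR=S RL=S RR=S
t=31: FL=W FR=W RL=S RR=W
t=38: FL=S FR=S RL=W RR=S

t=5: phase=(11,11,6,11) vs β=14 → FL=S FR=S RL=S RR=S
t=12: phase=(18,18,13,18) vs β=14 → FL=W FR=W RL=S RR=W
t=13: phase=(19,19,14,19) vs β=14 → FL=W FR=W RL=W RR=W
t=17: phase=(3,3,18,3) vs β=14 → FL=S FR=S RL=W RR=S
t=23: phase=(9,9,4,9) vs β=14 → FL=S FR=S RL=S RR=S
t=31: phase=(17,17,12,17) vs β=14 → FL=W FR=W RL=S RR=W
t=38: phase=(4,4,19,4) vs β=14 → FL=S FR=S RL=W RR=S


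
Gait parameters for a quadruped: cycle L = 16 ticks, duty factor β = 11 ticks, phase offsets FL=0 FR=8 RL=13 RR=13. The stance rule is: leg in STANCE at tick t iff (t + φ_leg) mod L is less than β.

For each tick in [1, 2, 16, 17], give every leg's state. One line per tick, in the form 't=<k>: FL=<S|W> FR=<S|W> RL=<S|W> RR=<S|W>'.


t=1: phase=(1,9,14,14) vs β=11 → FL=S FR=S RL=W RR=W
t=2: phase=(2,10,15,15) vs β=11 → FL=S FR=S RL=W RR=W
t=16: phase=(0,8,13,13) vs β=11 → FL=S FR=S RL=W RR=W
t=17: phase=(1,9,14,14) vs β=11 → FL=S FR=S RL=W RR=W

t=1: FL=S FR=S RL=W RR=W
t=2: FL=S FR=S RL=W RR=W
t=16: FL=S FR=S RL=W RR=W
t=17: FL=S FR=S RL=W RR=W


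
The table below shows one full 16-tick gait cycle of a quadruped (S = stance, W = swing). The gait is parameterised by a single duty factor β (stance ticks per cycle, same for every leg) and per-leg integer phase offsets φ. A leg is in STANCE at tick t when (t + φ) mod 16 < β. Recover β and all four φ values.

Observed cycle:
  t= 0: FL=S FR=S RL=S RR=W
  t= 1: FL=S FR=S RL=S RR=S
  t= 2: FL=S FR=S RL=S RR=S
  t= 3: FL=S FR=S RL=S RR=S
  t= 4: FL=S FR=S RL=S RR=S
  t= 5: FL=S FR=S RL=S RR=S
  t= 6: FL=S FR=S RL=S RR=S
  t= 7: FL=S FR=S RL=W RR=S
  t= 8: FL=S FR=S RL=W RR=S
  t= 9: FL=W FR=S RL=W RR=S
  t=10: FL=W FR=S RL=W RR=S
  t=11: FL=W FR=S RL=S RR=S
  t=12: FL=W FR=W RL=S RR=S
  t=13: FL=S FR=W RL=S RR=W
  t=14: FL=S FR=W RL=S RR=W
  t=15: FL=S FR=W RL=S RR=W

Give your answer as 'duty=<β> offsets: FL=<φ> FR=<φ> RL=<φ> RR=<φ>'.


duty=12 offsets: FL=3 FR=0 RL=5 RR=15

duty β = stance ticks per leg = 12
FL: stance ticks = 12; W→S at t=13 → φ=3
FR: stance ticks = 12; W→S at t=0 → φ=0
RL: stance ticks = 12; W→S at t=11 → φ=5
RR: stance ticks = 12; W→S at t=1 → φ=15


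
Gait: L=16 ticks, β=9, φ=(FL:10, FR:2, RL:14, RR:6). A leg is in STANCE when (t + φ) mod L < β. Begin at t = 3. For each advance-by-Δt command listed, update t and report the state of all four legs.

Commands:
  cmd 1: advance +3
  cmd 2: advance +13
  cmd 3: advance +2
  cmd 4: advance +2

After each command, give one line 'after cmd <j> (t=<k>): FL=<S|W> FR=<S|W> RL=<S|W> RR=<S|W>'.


after cmd 1 (t=6): FL=S FR=S RL=S RR=W
after cmd 2 (t=19): FL=W FR=S RL=S RR=W
after cmd 3 (t=21): FL=W FR=S RL=S RR=W
after cmd 4 (t=23): FL=S FR=W RL=S RR=W

start t=3: FL=W FR=S RL=S RR=W
cmd 1: advance +3 → t=6, phase=(0,8,4,12) → FL=S FR=S RL=S RR=W
cmd 2: advance +13 → t=19, phase=(13,5,1,9) → FL=W FR=S RL=S RR=W
cmd 3: advance +2 → t=21, phase=(15,7,3,11) → FL=W FR=S RL=S RR=W
cmd 4: advance +2 → t=23, phase=(1,9,5,13) → FL=S FR=W RL=S RR=W


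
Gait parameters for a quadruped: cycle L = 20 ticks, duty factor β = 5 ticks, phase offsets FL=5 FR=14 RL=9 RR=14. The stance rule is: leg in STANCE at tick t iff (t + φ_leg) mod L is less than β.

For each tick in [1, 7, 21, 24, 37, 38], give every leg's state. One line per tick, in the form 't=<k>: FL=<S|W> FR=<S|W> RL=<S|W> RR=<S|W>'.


t=1: FL=W FR=W RL=W RR=W
t=7: FL=W FR=S RL=W RR=S
t=21: FL=W FR=W RL=W RR=W
t=24: FL=W FR=W RL=W RR=W
t=37: FL=S FR=W RL=W RR=W
t=38: FL=S FR=W RL=W RR=W

t=1: phase=(6,15,10,15) vs β=5 → FL=W FR=W RL=W RR=W
t=7: phase=(12,1,16,1) vs β=5 → FL=W FR=S RL=W RR=S
t=21: phase=(6,15,10,15) vs β=5 → FL=W FR=W RL=W RR=W
t=24: phase=(9,18,13,18) vs β=5 → FL=W FR=W RL=W RR=W
t=37: phase=(2,11,6,11) vs β=5 → FL=S FR=W RL=W RR=W
t=38: phase=(3,12,7,12) vs β=5 → FL=S FR=W RL=W RR=W


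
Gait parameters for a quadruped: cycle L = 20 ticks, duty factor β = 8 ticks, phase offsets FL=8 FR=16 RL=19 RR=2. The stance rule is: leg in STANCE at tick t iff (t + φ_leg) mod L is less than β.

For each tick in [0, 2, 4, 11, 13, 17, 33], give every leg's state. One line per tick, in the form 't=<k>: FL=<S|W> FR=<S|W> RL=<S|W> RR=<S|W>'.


t=0: FL=W FR=W RL=W RR=S
t=2: FL=W FR=W RL=S RR=S
t=4: FL=W FR=S RL=S RR=S
t=11: FL=W FR=S RL=W RR=W
t=13: FL=S FR=W RL=W RR=W
t=17: FL=S FR=W RL=W RR=W
t=33: FL=S FR=W RL=W RR=W

t=0: phase=(8,16,19,2) vs β=8 → FL=W FR=W RL=W RR=S
t=2: phase=(10,18,1,4) vs β=8 → FL=W FR=W RL=S RR=S
t=4: phase=(12,0,3,6) vs β=8 → FL=W FR=S RL=S RR=S
t=11: phase=(19,7,10,13) vs β=8 → FL=W FR=S RL=W RR=W
t=13: phase=(1,9,12,15) vs β=8 → FL=S FR=W RL=W RR=W
t=17: phase=(5,13,16,19) vs β=8 → FL=S FR=W RL=W RR=W
t=33: phase=(1,9,12,15) vs β=8 → FL=S FR=W RL=W RR=W


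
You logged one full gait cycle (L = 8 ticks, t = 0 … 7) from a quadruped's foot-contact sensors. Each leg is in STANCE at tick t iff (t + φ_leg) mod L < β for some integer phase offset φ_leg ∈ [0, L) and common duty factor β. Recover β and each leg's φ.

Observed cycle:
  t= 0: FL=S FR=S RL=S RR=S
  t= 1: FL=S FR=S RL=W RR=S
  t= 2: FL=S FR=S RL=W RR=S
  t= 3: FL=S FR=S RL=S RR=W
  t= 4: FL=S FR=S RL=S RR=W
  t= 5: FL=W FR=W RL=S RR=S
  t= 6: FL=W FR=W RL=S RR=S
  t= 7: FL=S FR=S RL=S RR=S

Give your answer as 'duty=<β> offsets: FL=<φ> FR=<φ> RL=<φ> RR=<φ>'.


duty β = stance ticks per leg = 6
FL: stance ticks = 6; W→S at t=7 → φ=1
FR: stance ticks = 6; W→S at t=7 → φ=1
RL: stance ticks = 6; W→S at t=3 → φ=5
RR: stance ticks = 6; W→S at t=5 → φ=3

duty=6 offsets: FL=1 FR=1 RL=5 RR=3


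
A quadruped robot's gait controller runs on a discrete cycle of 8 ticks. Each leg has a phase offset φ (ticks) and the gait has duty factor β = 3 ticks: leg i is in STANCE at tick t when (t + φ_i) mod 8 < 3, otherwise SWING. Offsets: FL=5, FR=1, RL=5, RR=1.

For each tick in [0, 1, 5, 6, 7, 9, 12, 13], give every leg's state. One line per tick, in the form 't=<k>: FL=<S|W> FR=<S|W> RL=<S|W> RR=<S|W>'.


t=0: phase=(5,1,5,1) vs β=3 → FL=W FR=S RL=W RR=S
t=1: phase=(6,2,6,2) vs β=3 → FL=W FR=S RL=W RR=S
t=5: phase=(2,6,2,6) vs β=3 → FL=S FR=W RL=S RR=W
t=6: phase=(3,7,3,7) vs β=3 → FL=W FR=W RL=W RR=W
t=7: phase=(4,0,4,0) vs β=3 → FL=W FR=S RL=W RR=S
t=9: phase=(6,2,6,2) vs β=3 → FL=W FR=S RL=W RR=S
t=12: phase=(1,5,1,5) vs β=3 → FL=S FR=W RL=S RR=W
t=13: phase=(2,6,2,6) vs β=3 → FL=S FR=W RL=S RR=W

t=0: FL=W FR=S RL=W RR=S
t=1: FL=W FR=S RL=W RR=S
t=5: FL=S FR=W RL=S RR=W
t=6: FL=W FR=W RL=W RR=W
t=7: FL=W FR=S RL=W RR=S
t=9: FL=W FR=S RL=W RR=S
t=12: FL=S FR=W RL=S RR=W
t=13: FL=S FR=W RL=S RR=W


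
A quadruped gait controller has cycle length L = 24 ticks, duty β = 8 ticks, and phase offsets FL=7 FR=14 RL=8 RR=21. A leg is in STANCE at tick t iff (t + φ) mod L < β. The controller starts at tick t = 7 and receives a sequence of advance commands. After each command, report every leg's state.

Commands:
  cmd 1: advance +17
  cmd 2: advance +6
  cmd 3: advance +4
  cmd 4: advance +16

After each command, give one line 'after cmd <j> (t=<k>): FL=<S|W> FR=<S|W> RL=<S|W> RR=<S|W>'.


start t=7: FL=W FR=W RL=W RR=S
cmd 1: advance +17 → t=24, phase=(7,14,8,21) → FL=S FR=W RL=W RR=W
cmd 2: advance +6 → t=30, phase=(13,20,14,3) → FL=W FR=W RL=W RR=S
cmd 3: advance +4 → t=34, phase=(17,0,18,7) → FL=W FR=S RL=W RR=S
cmd 4: advance +16 → t=50, phase=(9,16,10,23) → FL=W FR=W RL=W RR=W

after cmd 1 (t=24): FL=S FR=W RL=W RR=W
after cmd 2 (t=30): FL=W FR=W RL=W RR=S
after cmd 3 (t=34): FL=W FR=S RL=W RR=S
after cmd 4 (t=50): FL=W FR=W RL=W RR=W


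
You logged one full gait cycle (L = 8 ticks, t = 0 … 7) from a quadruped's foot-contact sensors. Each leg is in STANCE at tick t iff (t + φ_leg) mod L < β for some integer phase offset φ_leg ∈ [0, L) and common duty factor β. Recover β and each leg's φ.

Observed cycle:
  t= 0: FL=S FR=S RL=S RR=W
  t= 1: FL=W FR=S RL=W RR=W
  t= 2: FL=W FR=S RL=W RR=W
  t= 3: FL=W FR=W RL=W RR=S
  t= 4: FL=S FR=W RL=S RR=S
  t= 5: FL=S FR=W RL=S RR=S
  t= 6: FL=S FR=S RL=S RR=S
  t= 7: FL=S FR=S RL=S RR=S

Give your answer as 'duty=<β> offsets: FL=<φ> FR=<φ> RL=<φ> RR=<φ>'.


duty=5 offsets: FL=4 FR=2 RL=4 RR=5

duty β = stance ticks per leg = 5
FL: stance ticks = 5; W→S at t=4 → φ=4
FR: stance ticks = 5; W→S at t=6 → φ=2
RL: stance ticks = 5; W→S at t=4 → φ=4
RR: stance ticks = 5; W→S at t=3 → φ=5


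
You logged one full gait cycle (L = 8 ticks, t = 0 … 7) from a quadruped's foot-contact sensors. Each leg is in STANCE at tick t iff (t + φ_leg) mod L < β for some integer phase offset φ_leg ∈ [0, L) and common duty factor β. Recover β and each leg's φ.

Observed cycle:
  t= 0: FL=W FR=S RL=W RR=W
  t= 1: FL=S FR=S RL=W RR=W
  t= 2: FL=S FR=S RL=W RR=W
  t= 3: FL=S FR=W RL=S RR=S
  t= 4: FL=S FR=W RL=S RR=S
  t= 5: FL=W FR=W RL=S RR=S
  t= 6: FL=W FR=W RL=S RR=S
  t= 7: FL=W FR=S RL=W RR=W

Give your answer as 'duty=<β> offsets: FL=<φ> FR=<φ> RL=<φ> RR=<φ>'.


duty=4 offsets: FL=7 FR=1 RL=5 RR=5

duty β = stance ticks per leg = 4
FL: stance ticks = 4; W→S at t=1 → φ=7
FR: stance ticks = 4; W→S at t=7 → φ=1
RL: stance ticks = 4; W→S at t=3 → φ=5
RR: stance ticks = 4; W→S at t=3 → φ=5


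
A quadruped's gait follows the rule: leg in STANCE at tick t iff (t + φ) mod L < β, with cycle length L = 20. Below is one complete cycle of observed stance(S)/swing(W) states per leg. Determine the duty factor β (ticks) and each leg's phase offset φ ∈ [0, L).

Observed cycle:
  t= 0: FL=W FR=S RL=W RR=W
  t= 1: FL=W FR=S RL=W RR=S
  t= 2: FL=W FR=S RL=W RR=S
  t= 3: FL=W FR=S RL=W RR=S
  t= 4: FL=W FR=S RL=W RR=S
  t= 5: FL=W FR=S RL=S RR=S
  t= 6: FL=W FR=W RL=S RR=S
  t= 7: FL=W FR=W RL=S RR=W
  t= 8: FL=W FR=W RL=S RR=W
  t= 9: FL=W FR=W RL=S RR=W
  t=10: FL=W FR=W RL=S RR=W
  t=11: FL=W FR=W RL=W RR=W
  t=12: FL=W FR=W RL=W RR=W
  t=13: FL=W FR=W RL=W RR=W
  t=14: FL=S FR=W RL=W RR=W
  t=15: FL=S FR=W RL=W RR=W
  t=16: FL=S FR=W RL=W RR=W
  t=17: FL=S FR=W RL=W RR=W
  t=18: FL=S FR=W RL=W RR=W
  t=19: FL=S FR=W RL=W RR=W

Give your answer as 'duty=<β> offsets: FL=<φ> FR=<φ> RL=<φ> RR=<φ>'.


duty=6 offsets: FL=6 FR=0 RL=15 RR=19

duty β = stance ticks per leg = 6
FL: stance ticks = 6; W→S at t=14 → φ=6
FR: stance ticks = 6; W→S at t=0 → φ=0
RL: stance ticks = 6; W→S at t=5 → φ=15
RR: stance ticks = 6; W→S at t=1 → φ=19


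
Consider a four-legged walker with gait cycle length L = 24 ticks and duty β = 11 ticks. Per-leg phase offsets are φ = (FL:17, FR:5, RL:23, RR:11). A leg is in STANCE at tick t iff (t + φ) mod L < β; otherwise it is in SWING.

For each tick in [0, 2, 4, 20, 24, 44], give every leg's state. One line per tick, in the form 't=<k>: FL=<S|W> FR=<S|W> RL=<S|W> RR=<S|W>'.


t=0: FL=W FR=S RL=W RR=W
t=2: FL=W FR=S RL=S RR=W
t=4: FL=W FR=S RL=S RR=W
t=20: FL=W FR=S RL=W RR=S
t=24: FL=W FR=S RL=W RR=W
t=44: FL=W FR=S RL=W RR=S

t=0: phase=(17,5,23,11) vs β=11 → FL=W FR=S RL=W RR=W
t=2: phase=(19,7,1,13) vs β=11 → FL=W FR=S RL=S RR=W
t=4: phase=(21,9,3,15) vs β=11 → FL=W FR=S RL=S RR=W
t=20: phase=(13,1,19,7) vs β=11 → FL=W FR=S RL=W RR=S
t=24: phase=(17,5,23,11) vs β=11 → FL=W FR=S RL=W RR=W
t=44: phase=(13,1,19,7) vs β=11 → FL=W FR=S RL=W RR=S


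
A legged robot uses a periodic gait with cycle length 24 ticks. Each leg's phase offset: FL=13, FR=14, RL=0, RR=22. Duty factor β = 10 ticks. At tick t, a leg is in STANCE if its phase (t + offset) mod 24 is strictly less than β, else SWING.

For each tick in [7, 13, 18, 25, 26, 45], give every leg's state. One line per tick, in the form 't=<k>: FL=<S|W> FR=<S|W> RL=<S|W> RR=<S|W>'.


t=7: FL=W FR=W RL=S RR=S
t=13: FL=S FR=S RL=W RR=W
t=18: FL=S FR=S RL=W RR=W
t=25: FL=W FR=W RL=S RR=W
t=26: FL=W FR=W RL=S RR=S
t=45: FL=W FR=W RL=W RR=W

t=7: phase=(20,21,7,5) vs β=10 → FL=W FR=W RL=S RR=S
t=13: phase=(2,3,13,11) vs β=10 → FL=S FR=S RL=W RR=W
t=18: phase=(7,8,18,16) vs β=10 → FL=S FR=S RL=W RR=W
t=25: phase=(14,15,1,23) vs β=10 → FL=W FR=W RL=S RR=W
t=26: phase=(15,16,2,0) vs β=10 → FL=W FR=W RL=S RR=S
t=45: phase=(10,11,21,19) vs β=10 → FL=W FR=W RL=W RR=W


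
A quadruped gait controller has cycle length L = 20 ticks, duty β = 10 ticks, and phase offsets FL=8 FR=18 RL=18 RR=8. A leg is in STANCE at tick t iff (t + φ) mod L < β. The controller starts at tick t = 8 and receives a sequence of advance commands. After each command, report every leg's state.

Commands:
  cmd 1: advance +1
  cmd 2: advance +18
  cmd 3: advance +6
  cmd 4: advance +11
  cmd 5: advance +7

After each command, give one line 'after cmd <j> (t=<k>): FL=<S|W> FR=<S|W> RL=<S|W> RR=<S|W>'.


after cmd 1 (t=9): FL=W FR=S RL=S RR=W
after cmd 2 (t=27): FL=W FR=S RL=S RR=W
after cmd 3 (t=33): FL=S FR=W RL=W RR=S
after cmd 4 (t=44): FL=W FR=S RL=S RR=W
after cmd 5 (t=51): FL=W FR=S RL=S RR=W

start t=8: FL=W FR=S RL=S RR=W
cmd 1: advance +1 → t=9, phase=(17,7,7,17) → FL=W FR=S RL=S RR=W
cmd 2: advance +18 → t=27, phase=(15,5,5,15) → FL=W FR=S RL=S RR=W
cmd 3: advance +6 → t=33, phase=(1,11,11,1) → FL=S FR=W RL=W RR=S
cmd 4: advance +11 → t=44, phase=(12,2,2,12) → FL=W FR=S RL=S RR=W
cmd 5: advance +7 → t=51, phase=(19,9,9,19) → FL=W FR=S RL=S RR=W


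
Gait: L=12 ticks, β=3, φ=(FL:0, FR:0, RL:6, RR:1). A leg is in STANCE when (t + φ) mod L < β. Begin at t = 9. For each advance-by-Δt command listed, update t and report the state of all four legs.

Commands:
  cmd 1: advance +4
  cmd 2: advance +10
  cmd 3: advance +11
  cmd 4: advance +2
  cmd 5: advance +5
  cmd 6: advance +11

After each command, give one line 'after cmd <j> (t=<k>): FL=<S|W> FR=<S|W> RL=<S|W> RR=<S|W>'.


after cmd 1 (t=13): FL=S FR=S RL=W RR=S
after cmd 2 (t=23): FL=W FR=W RL=W RR=S
after cmd 3 (t=34): FL=W FR=W RL=W RR=W
after cmd 4 (t=36): FL=S FR=S RL=W RR=S
after cmd 5 (t=41): FL=W FR=W RL=W RR=W
after cmd 6 (t=52): FL=W FR=W RL=W RR=W

start t=9: FL=W FR=W RL=W RR=W
cmd 1: advance +4 → t=13, phase=(1,1,7,2) → FL=S FR=S RL=W RR=S
cmd 2: advance +10 → t=23, phase=(11,11,5,0) → FL=W FR=W RL=W RR=S
cmd 3: advance +11 → t=34, phase=(10,10,4,11) → FL=W FR=W RL=W RR=W
cmd 4: advance +2 → t=36, phase=(0,0,6,1) → FL=S FR=S RL=W RR=S
cmd 5: advance +5 → t=41, phase=(5,5,11,6) → FL=W FR=W RL=W RR=W
cmd 6: advance +11 → t=52, phase=(4,4,10,5) → FL=W FR=W RL=W RR=W


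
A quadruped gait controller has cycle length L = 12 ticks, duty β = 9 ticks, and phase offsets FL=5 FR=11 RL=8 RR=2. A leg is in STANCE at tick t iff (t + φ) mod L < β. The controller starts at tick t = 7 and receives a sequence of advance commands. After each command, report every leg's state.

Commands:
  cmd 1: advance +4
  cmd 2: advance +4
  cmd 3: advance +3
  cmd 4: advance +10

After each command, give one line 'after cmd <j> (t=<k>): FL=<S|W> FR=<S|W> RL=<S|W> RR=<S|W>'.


start t=7: FL=S FR=S RL=S RR=W
cmd 1: advance +4 → t=11, phase=(4,10,7,1) → FL=S FR=W RL=S RR=S
cmd 2: advance +4 → t=15, phase=(8,2,11,5) → FL=S FR=S RL=W RR=S
cmd 3: advance +3 → t=18, phase=(11,5,2,8) → FL=W FR=S RL=S RR=S
cmd 4: advance +10 → t=28, phase=(9,3,0,6) → FL=W FR=S RL=S RR=S

after cmd 1 (t=11): FL=S FR=W RL=S RR=S
after cmd 2 (t=15): FL=S FR=S RL=W RR=S
after cmd 3 (t=18): FL=W FR=S RL=S RR=S
after cmd 4 (t=28): FL=W FR=S RL=S RR=S


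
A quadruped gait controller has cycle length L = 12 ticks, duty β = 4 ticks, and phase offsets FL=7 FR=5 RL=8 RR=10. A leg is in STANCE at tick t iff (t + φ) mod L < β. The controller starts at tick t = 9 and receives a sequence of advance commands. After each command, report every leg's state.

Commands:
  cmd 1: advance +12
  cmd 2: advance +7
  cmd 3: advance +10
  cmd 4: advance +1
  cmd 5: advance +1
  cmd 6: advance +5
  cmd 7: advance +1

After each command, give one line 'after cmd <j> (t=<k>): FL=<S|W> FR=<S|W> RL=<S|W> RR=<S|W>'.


after cmd 1 (t=21): FL=W FR=S RL=W RR=W
after cmd 2 (t=28): FL=W FR=W RL=S RR=S
after cmd 3 (t=38): FL=W FR=W RL=W RR=S
after cmd 4 (t=39): FL=W FR=W RL=W RR=S
after cmd 5 (t=40): FL=W FR=W RL=S RR=S
after cmd 6 (t=45): FL=W FR=S RL=W RR=W
after cmd 7 (t=46): FL=W FR=S RL=W RR=W

start t=9: FL=W FR=S RL=W RR=W
cmd 1: advance +12 → t=21, phase=(4,2,5,7) → FL=W FR=S RL=W RR=W
cmd 2: advance +7 → t=28, phase=(11,9,0,2) → FL=W FR=W RL=S RR=S
cmd 3: advance +10 → t=38, phase=(9,7,10,0) → FL=W FR=W RL=W RR=S
cmd 4: advance +1 → t=39, phase=(10,8,11,1) → FL=W FR=W RL=W RR=S
cmd 5: advance +1 → t=40, phase=(11,9,0,2) → FL=W FR=W RL=S RR=S
cmd 6: advance +5 → t=45, phase=(4,2,5,7) → FL=W FR=S RL=W RR=W
cmd 7: advance +1 → t=46, phase=(5,3,6,8) → FL=W FR=S RL=W RR=W


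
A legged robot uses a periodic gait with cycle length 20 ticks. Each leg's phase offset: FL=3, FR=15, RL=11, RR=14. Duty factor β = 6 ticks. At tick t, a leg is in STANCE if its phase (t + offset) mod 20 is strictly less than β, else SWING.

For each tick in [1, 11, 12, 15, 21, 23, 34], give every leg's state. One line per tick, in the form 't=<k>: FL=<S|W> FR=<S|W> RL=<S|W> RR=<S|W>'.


t=1: phase=(4,16,12,15) vs β=6 → FL=S FR=W RL=W RR=W
t=11: phase=(14,6,2,5) vs β=6 → FL=W FR=W RL=S RR=S
t=12: phase=(15,7,3,6) vs β=6 → FL=W FR=W RL=S RR=W
t=15: phase=(18,10,6,9) vs β=6 → FL=W FR=W RL=W RR=W
t=21: phase=(4,16,12,15) vs β=6 → FL=S FR=W RL=W RR=W
t=23: phase=(6,18,14,17) vs β=6 → FL=W FR=W RL=W RR=W
t=34: phase=(17,9,5,8) vs β=6 → FL=W FR=W RL=S RR=W

t=1: FL=S FR=W RL=W RR=W
t=11: FL=W FR=W RL=S RR=S
t=12: FL=W FR=W RL=S RR=W
t=15: FL=W FR=W RL=W RR=W
t=21: FL=S FR=W RL=W RR=W
t=23: FL=W FR=W RL=W RR=W
t=34: FL=W FR=W RL=S RR=W


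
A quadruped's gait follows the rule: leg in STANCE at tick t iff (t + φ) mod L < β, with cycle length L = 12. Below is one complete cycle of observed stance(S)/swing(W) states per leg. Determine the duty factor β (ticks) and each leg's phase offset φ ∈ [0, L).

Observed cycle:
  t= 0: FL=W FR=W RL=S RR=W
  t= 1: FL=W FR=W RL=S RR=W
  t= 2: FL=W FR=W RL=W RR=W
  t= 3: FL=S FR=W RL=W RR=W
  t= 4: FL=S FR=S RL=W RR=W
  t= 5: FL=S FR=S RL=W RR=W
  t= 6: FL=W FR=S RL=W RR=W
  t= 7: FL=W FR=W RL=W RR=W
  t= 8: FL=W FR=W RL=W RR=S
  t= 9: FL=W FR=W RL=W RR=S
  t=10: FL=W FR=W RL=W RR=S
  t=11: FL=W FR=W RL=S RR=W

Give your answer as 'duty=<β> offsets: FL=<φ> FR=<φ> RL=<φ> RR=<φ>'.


duty β = stance ticks per leg = 3
FL: stance ticks = 3; W→S at t=3 → φ=9
FR: stance ticks = 3; W→S at t=4 → φ=8
RL: stance ticks = 3; W→S at t=11 → φ=1
RR: stance ticks = 3; W→S at t=8 → φ=4

duty=3 offsets: FL=9 FR=8 RL=1 RR=4


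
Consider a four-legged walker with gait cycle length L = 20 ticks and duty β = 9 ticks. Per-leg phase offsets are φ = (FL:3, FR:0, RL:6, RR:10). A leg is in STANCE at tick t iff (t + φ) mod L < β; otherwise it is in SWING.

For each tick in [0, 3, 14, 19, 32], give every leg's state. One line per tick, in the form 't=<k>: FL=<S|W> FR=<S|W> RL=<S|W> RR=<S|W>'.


t=0: phase=(3,0,6,10) vs β=9 → FL=S FR=S RL=S RR=W
t=3: phase=(6,3,9,13) vs β=9 → FL=S FR=S RL=W RR=W
t=14: phase=(17,14,0,4) vs β=9 → FL=W FR=W RL=S RR=S
t=19: phase=(2,19,5,9) vs β=9 → FL=S FR=W RL=S RR=W
t=32: phase=(15,12,18,2) vs β=9 → FL=W FR=W RL=W RR=S

t=0: FL=S FR=S RL=S RR=W
t=3: FL=S FR=S RL=W RR=W
t=14: FL=W FR=W RL=S RR=S
t=19: FL=S FR=W RL=S RR=W
t=32: FL=W FR=W RL=W RR=S


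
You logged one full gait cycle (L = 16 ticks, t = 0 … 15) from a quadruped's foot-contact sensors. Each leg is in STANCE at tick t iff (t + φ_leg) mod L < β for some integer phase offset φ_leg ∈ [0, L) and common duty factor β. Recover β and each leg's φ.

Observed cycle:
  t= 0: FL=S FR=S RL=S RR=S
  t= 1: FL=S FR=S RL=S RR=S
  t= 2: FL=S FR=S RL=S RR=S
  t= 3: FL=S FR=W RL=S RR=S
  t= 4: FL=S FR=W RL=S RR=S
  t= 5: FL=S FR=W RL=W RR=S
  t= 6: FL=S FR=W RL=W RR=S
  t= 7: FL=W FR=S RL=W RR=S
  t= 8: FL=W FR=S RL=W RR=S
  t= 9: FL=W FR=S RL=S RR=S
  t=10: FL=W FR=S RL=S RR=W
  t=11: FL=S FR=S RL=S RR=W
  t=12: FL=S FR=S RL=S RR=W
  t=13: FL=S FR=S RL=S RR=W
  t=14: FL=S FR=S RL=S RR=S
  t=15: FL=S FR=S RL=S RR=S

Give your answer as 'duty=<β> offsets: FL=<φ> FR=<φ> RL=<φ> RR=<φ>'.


duty β = stance ticks per leg = 12
FL: stance ticks = 12; W→S at t=11 → φ=5
FR: stance ticks = 12; W→S at t=7 → φ=9
RL: stance ticks = 12; W→S at t=9 → φ=7
RR: stance ticks = 12; W→S at t=14 → φ=2

duty=12 offsets: FL=5 FR=9 RL=7 RR=2


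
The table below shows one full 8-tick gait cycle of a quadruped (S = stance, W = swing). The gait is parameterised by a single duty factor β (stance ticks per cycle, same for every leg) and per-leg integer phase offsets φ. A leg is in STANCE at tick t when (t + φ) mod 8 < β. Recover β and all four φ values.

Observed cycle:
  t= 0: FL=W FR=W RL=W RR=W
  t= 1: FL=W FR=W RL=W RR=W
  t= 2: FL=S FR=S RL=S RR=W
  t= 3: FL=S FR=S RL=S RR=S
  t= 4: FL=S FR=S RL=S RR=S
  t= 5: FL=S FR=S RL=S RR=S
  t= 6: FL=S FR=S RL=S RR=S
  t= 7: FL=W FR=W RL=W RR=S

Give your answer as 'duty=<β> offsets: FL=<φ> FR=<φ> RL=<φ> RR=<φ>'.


duty=5 offsets: FL=6 FR=6 RL=6 RR=5

duty β = stance ticks per leg = 5
FL: stance ticks = 5; W→S at t=2 → φ=6
FR: stance ticks = 5; W→S at t=2 → φ=6
RL: stance ticks = 5; W→S at t=2 → φ=6
RR: stance ticks = 5; W→S at t=3 → φ=5


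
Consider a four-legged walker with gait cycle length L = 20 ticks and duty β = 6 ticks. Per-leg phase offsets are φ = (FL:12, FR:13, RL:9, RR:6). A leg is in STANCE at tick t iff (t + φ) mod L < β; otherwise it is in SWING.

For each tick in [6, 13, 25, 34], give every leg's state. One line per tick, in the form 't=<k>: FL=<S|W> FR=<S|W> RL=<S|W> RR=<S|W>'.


t=6: phase=(18,19,15,12) vs β=6 → FL=W FR=W RL=W RR=W
t=13: phase=(5,6,2,19) vs β=6 → FL=S FR=W RL=S RR=W
t=25: phase=(17,18,14,11) vs β=6 → FL=W FR=W RL=W RR=W
t=34: phase=(6,7,3,0) vs β=6 → FL=W FR=W RL=S RR=S

t=6: FL=W FR=W RL=W RR=W
t=13: FL=S FR=W RL=S RR=W
t=25: FL=W FR=W RL=W RR=W
t=34: FL=W FR=W RL=S RR=S


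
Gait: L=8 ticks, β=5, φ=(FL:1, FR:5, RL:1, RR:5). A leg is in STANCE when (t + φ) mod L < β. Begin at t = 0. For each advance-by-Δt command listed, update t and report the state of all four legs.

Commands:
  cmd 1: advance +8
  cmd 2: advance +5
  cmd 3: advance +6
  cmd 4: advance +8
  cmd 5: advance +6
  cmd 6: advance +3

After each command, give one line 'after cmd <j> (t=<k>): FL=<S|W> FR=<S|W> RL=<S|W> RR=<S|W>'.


after cmd 1 (t=8): FL=S FR=W RL=S RR=W
after cmd 2 (t=13): FL=W FR=S RL=W RR=S
after cmd 3 (t=19): FL=S FR=S RL=S RR=S
after cmd 4 (t=27): FL=S FR=S RL=S RR=S
after cmd 5 (t=33): FL=S FR=W RL=S RR=W
after cmd 6 (t=36): FL=W FR=S RL=W RR=S

start t=0: FL=S FR=W RL=S RR=W
cmd 1: advance +8 → t=8, phase=(1,5,1,5) → FL=S FR=W RL=S RR=W
cmd 2: advance +5 → t=13, phase=(6,2,6,2) → FL=W FR=S RL=W RR=S
cmd 3: advance +6 → t=19, phase=(4,0,4,0) → FL=S FR=S RL=S RR=S
cmd 4: advance +8 → t=27, phase=(4,0,4,0) → FL=S FR=S RL=S RR=S
cmd 5: advance +6 → t=33, phase=(2,6,2,6) → FL=S FR=W RL=S RR=W
cmd 6: advance +3 → t=36, phase=(5,1,5,1) → FL=W FR=S RL=W RR=S


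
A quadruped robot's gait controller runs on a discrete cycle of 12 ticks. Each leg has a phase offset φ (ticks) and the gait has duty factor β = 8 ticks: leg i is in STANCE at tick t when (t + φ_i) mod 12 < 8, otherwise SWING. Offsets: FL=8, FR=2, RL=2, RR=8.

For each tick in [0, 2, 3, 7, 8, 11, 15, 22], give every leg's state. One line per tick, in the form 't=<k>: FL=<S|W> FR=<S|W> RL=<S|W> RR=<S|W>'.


t=0: FL=W FR=S RL=S RR=W
t=2: FL=W FR=S RL=S RR=W
t=3: FL=W FR=S RL=S RR=W
t=7: FL=S FR=W RL=W RR=S
t=8: FL=S FR=W RL=W RR=S
t=11: FL=S FR=S RL=S RR=S
t=15: FL=W FR=S RL=S RR=W
t=22: FL=S FR=S RL=S RR=S

t=0: phase=(8,2,2,8) vs β=8 → FL=W FR=S RL=S RR=W
t=2: phase=(10,4,4,10) vs β=8 → FL=W FR=S RL=S RR=W
t=3: phase=(11,5,5,11) vs β=8 → FL=W FR=S RL=S RR=W
t=7: phase=(3,9,9,3) vs β=8 → FL=S FR=W RL=W RR=S
t=8: phase=(4,10,10,4) vs β=8 → FL=S FR=W RL=W RR=S
t=11: phase=(7,1,1,7) vs β=8 → FL=S FR=S RL=S RR=S
t=15: phase=(11,5,5,11) vs β=8 → FL=W FR=S RL=S RR=W
t=22: phase=(6,0,0,6) vs β=8 → FL=S FR=S RL=S RR=S


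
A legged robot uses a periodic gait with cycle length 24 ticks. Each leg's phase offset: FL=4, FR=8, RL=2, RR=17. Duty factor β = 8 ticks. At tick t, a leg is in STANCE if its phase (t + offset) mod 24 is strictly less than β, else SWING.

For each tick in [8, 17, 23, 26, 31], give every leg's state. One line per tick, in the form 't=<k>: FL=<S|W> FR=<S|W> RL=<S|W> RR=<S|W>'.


t=8: FL=W FR=W RL=W RR=S
t=17: FL=W FR=S RL=W RR=W
t=23: FL=S FR=S RL=S RR=W
t=26: FL=S FR=W RL=S RR=W
t=31: FL=W FR=W RL=W RR=S

t=8: phase=(12,16,10,1) vs β=8 → FL=W FR=W RL=W RR=S
t=17: phase=(21,1,19,10) vs β=8 → FL=W FR=S RL=W RR=W
t=23: phase=(3,7,1,16) vs β=8 → FL=S FR=S RL=S RR=W
t=26: phase=(6,10,4,19) vs β=8 → FL=S FR=W RL=S RR=W
t=31: phase=(11,15,9,0) vs β=8 → FL=W FR=W RL=W RR=S


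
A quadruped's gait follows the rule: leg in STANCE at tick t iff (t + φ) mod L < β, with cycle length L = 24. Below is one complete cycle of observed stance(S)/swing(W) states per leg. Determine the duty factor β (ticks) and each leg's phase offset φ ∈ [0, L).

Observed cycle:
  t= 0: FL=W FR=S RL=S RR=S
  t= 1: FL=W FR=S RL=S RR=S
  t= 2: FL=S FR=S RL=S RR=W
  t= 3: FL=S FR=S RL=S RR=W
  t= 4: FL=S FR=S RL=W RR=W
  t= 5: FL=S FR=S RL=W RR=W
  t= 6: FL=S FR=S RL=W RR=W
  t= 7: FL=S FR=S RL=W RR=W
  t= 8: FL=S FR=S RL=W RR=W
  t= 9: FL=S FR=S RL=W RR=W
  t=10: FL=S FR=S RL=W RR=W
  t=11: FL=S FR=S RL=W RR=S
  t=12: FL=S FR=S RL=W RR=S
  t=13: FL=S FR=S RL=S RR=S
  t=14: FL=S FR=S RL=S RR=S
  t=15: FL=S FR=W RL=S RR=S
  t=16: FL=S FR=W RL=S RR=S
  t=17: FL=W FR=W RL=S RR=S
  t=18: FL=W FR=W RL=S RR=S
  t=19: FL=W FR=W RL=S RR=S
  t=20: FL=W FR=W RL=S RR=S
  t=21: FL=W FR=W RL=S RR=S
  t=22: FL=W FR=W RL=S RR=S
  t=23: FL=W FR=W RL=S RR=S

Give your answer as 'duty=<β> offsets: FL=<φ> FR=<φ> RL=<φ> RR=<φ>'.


duty=15 offsets: FL=22 FR=0 RL=11 RR=13

duty β = stance ticks per leg = 15
FL: stance ticks = 15; W→S at t=2 → φ=22
FR: stance ticks = 15; W→S at t=0 → φ=0
RL: stance ticks = 15; W→S at t=13 → φ=11
RR: stance ticks = 15; W→S at t=11 → φ=13


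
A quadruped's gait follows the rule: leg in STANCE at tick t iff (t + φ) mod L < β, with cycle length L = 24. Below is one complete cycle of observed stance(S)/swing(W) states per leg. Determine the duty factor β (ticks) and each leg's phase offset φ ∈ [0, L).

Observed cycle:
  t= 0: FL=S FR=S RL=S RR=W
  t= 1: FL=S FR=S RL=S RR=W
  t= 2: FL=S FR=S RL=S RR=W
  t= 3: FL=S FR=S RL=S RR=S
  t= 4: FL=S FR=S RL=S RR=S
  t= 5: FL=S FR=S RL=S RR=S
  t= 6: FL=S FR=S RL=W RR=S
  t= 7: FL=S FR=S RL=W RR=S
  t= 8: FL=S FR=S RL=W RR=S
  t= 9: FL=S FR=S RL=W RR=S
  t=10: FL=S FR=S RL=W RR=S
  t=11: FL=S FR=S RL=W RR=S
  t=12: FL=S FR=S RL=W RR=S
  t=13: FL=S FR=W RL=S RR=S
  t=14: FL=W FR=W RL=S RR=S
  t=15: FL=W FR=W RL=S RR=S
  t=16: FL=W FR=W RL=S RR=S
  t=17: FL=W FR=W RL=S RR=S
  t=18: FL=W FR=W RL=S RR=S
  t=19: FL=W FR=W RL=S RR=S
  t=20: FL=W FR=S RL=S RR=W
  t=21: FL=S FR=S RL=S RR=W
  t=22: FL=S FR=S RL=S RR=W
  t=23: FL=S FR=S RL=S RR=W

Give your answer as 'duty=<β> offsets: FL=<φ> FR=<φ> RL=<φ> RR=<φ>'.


duty=17 offsets: FL=3 FR=4 RL=11 RR=21

duty β = stance ticks per leg = 17
FL: stance ticks = 17; W→S at t=21 → φ=3
FR: stance ticks = 17; W→S at t=20 → φ=4
RL: stance ticks = 17; W→S at t=13 → φ=11
RR: stance ticks = 17; W→S at t=3 → φ=21


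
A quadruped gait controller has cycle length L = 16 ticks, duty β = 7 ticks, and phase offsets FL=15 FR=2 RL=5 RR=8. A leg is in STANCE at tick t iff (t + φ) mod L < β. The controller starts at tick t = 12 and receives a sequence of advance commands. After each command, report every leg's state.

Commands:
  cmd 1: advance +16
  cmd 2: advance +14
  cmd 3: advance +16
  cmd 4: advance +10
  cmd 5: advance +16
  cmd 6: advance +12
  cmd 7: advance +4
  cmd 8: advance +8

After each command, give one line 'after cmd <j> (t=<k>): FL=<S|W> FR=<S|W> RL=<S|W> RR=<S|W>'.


start t=12: FL=W FR=W RL=S RR=S
cmd 1: advance +16 → t=28, phase=(11,14,1,4) → FL=W FR=W RL=S RR=S
cmd 2: advance +14 → t=42, phase=(9,12,15,2) → FL=W FR=W RL=W RR=S
cmd 3: advance +16 → t=58, phase=(9,12,15,2) → FL=W FR=W RL=W RR=S
cmd 4: advance +10 → t=68, phase=(3,6,9,12) → FL=S FR=S RL=W RR=W
cmd 5: advance +16 → t=84, phase=(3,6,9,12) → FL=S FR=S RL=W RR=W
cmd 6: advance +12 → t=96, phase=(15,2,5,8) → FL=W FR=S RL=S RR=W
cmd 7: advance +4 → t=100, phase=(3,6,9,12) → FL=S FR=S RL=W RR=W
cmd 8: advance +8 → t=108, phase=(11,14,1,4) → FL=W FR=W RL=S RR=S

after cmd 1 (t=28): FL=W FR=W RL=S RR=S
after cmd 2 (t=42): FL=W FR=W RL=W RR=S
after cmd 3 (t=58): FL=W FR=W RL=W RR=S
after cmd 4 (t=68): FL=S FR=S RL=W RR=W
after cmd 5 (t=84): FL=S FR=S RL=W RR=W
after cmd 6 (t=96): FL=W FR=S RL=S RR=W
after cmd 7 (t=100): FL=S FR=S RL=W RR=W
after cmd 8 (t=108): FL=W FR=W RL=S RR=S


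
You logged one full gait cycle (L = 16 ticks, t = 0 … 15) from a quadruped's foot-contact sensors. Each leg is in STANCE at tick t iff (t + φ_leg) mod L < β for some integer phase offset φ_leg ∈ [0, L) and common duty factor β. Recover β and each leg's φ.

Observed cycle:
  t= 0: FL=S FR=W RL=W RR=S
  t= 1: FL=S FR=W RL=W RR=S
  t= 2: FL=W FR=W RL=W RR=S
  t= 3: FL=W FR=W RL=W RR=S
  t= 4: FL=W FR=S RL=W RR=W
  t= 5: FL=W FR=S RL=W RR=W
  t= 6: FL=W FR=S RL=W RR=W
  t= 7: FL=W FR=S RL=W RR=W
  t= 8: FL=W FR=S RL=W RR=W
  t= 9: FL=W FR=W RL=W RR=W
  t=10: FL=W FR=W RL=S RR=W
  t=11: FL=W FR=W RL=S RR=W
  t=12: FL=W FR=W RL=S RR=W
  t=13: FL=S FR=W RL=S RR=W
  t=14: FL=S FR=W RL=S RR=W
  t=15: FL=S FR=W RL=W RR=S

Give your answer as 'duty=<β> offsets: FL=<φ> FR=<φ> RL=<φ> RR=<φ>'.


duty=5 offsets: FL=3 FR=12 RL=6 RR=1

duty β = stance ticks per leg = 5
FL: stance ticks = 5; W→S at t=13 → φ=3
FR: stance ticks = 5; W→S at t=4 → φ=12
RL: stance ticks = 5; W→S at t=10 → φ=6
RR: stance ticks = 5; W→S at t=15 → φ=1


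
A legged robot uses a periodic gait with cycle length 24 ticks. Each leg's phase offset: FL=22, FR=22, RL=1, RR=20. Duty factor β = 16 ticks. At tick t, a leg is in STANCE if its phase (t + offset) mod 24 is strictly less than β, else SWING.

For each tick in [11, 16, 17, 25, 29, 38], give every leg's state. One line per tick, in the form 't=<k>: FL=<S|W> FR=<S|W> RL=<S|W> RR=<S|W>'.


t=11: FL=S FR=S RL=S RR=S
t=16: FL=S FR=S RL=W RR=S
t=17: FL=S FR=S RL=W RR=S
t=25: FL=W FR=W RL=S RR=W
t=29: FL=S FR=S RL=S RR=S
t=38: FL=S FR=S RL=S RR=S

t=11: phase=(9,9,12,7) vs β=16 → FL=S FR=S RL=S RR=S
t=16: phase=(14,14,17,12) vs β=16 → FL=S FR=S RL=W RR=S
t=17: phase=(15,15,18,13) vs β=16 → FL=S FR=S RL=W RR=S
t=25: phase=(23,23,2,21) vs β=16 → FL=W FR=W RL=S RR=W
t=29: phase=(3,3,6,1) vs β=16 → FL=S FR=S RL=S RR=S
t=38: phase=(12,12,15,10) vs β=16 → FL=S FR=S RL=S RR=S


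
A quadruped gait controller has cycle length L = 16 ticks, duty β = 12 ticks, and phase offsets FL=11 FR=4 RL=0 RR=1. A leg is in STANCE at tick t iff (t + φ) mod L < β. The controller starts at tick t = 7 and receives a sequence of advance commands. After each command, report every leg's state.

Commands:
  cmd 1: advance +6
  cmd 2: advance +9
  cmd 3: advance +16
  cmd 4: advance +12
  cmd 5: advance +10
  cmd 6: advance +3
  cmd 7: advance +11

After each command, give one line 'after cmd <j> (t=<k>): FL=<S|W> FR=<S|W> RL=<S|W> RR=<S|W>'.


after cmd 1 (t=13): FL=S FR=S RL=W RR=W
after cmd 2 (t=22): FL=S FR=S RL=S RR=S
after cmd 3 (t=38): FL=S FR=S RL=S RR=S
after cmd 4 (t=50): FL=W FR=S RL=S RR=S
after cmd 5 (t=60): FL=S FR=S RL=W RR=W
after cmd 6 (t=63): FL=S FR=S RL=W RR=S
after cmd 7 (t=74): FL=S FR=W RL=S RR=S

start t=7: FL=S FR=S RL=S RR=S
cmd 1: advance +6 → t=13, phase=(8,1,13,14) → FL=S FR=S RL=W RR=W
cmd 2: advance +9 → t=22, phase=(1,10,6,7) → FL=S FR=S RL=S RR=S
cmd 3: advance +16 → t=38, phase=(1,10,6,7) → FL=S FR=S RL=S RR=S
cmd 4: advance +12 → t=50, phase=(13,6,2,3) → FL=W FR=S RL=S RR=S
cmd 5: advance +10 → t=60, phase=(7,0,12,13) → FL=S FR=S RL=W RR=W
cmd 6: advance +3 → t=63, phase=(10,3,15,0) → FL=S FR=S RL=W RR=S
cmd 7: advance +11 → t=74, phase=(5,14,10,11) → FL=S FR=W RL=S RR=S


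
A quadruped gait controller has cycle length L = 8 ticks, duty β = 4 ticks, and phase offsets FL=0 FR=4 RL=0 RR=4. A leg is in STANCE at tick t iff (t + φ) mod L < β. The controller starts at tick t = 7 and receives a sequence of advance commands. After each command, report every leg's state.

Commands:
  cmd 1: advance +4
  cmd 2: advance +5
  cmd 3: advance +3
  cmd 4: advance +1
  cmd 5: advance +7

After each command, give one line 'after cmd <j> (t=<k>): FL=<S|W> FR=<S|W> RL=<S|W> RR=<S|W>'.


start t=7: FL=W FR=S RL=W RR=S
cmd 1: advance +4 → t=11, phase=(3,7,3,7) → FL=S FR=W RL=S RR=W
cmd 2: advance +5 → t=16, phase=(0,4,0,4) → FL=S FR=W RL=S RR=W
cmd 3: advance +3 → t=19, phase=(3,7,3,7) → FL=S FR=W RL=S RR=W
cmd 4: advance +1 → t=20, phase=(4,0,4,0) → FL=W FR=S RL=W RR=S
cmd 5: advance +7 → t=27, phase=(3,7,3,7) → FL=S FR=W RL=S RR=W

after cmd 1 (t=11): FL=S FR=W RL=S RR=W
after cmd 2 (t=16): FL=S FR=W RL=S RR=W
after cmd 3 (t=19): FL=S FR=W RL=S RR=W
after cmd 4 (t=20): FL=W FR=S RL=W RR=S
after cmd 5 (t=27): FL=S FR=W RL=S RR=W


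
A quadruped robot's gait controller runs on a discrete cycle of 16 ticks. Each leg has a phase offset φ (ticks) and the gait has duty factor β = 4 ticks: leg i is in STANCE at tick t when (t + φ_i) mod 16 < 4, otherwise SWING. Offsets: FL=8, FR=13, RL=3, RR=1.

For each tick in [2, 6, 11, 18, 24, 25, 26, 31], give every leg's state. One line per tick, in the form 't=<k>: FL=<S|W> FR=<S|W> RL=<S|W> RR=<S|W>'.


t=2: FL=W FR=W RL=W RR=S
t=6: FL=W FR=S RL=W RR=W
t=11: FL=S FR=W RL=W RR=W
t=18: FL=W FR=W RL=W RR=S
t=24: FL=S FR=W RL=W RR=W
t=25: FL=S FR=W RL=W RR=W
t=26: FL=S FR=W RL=W RR=W
t=31: FL=W FR=W RL=S RR=S

t=2: phase=(10,15,5,3) vs β=4 → FL=W FR=W RL=W RR=S
t=6: phase=(14,3,9,7) vs β=4 → FL=W FR=S RL=W RR=W
t=11: phase=(3,8,14,12) vs β=4 → FL=S FR=W RL=W RR=W
t=18: phase=(10,15,5,3) vs β=4 → FL=W FR=W RL=W RR=S
t=24: phase=(0,5,11,9) vs β=4 → FL=S FR=W RL=W RR=W
t=25: phase=(1,6,12,10) vs β=4 → FL=S FR=W RL=W RR=W
t=26: phase=(2,7,13,11) vs β=4 → FL=S FR=W RL=W RR=W
t=31: phase=(7,12,2,0) vs β=4 → FL=W FR=W RL=S RR=S


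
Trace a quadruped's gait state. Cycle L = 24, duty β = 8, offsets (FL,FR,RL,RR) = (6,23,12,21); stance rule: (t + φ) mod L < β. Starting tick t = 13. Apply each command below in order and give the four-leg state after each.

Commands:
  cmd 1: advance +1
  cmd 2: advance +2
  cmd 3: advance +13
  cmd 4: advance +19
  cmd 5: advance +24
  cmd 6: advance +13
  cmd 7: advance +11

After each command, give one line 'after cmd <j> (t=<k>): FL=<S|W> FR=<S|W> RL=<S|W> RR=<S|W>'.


start t=13: FL=W FR=W RL=S RR=W
cmd 1: advance +1 → t=14, phase=(20,13,2,11) → FL=W FR=W RL=S RR=W
cmd 2: advance +2 → t=16, phase=(22,15,4,13) → FL=W FR=W RL=S RR=W
cmd 3: advance +13 → t=29, phase=(11,4,17,2) → FL=W FR=S RL=W RR=S
cmd 4: advance +19 → t=48, phase=(6,23,12,21) → FL=S FR=W RL=W RR=W
cmd 5: advance +24 → t=72, phase=(6,23,12,21) → FL=S FR=W RL=W RR=W
cmd 6: advance +13 → t=85, phase=(19,12,1,10) → FL=W FR=W RL=S RR=W
cmd 7: advance +11 → t=96, phase=(6,23,12,21) → FL=S FR=W RL=W RR=W

after cmd 1 (t=14): FL=W FR=W RL=S RR=W
after cmd 2 (t=16): FL=W FR=W RL=S RR=W
after cmd 3 (t=29): FL=W FR=S RL=W RR=S
after cmd 4 (t=48): FL=S FR=W RL=W RR=W
after cmd 5 (t=72): FL=S FR=W RL=W RR=W
after cmd 6 (t=85): FL=W FR=W RL=S RR=W
after cmd 7 (t=96): FL=S FR=W RL=W RR=W
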